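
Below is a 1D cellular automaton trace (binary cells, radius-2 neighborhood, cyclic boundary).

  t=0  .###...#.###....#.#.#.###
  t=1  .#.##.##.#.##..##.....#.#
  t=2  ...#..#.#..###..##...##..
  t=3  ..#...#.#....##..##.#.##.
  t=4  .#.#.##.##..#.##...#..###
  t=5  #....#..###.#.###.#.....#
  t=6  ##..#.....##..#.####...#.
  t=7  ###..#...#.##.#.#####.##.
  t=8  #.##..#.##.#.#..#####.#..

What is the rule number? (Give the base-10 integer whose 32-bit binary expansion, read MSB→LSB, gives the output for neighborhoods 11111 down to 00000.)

4157641004

  #####|#  b31=1 t=7,i=18
  ####.|#  b30=1 t=6,i=18
  ###.#|#  b29=1 t=0,i=24
  ###..|#  b28=1 t=0,i=3
  ##.##|.  b27=0 t=0,i=0
  ##.#.|#  b26=1 t=1,i=8
  ##..#|#  b25=1 t=1,i=13
  ##...|#  b24=1 t=0,i=4
  #.###|#  b23=1 t=0,i=1
  #.##.|#  b22=1 t=1,i=3
  #.#.#|.  b21=0 t=0,i=18
  #.#..|#  b20=1 t=2,i=8
  #..##|.  b19=0 t=1,i=14
  #..#.|.  b18=0 t=2,i=5
  #...#|.  b17=0 t=0,i=5
  #....|.  b16=0 t=0,i=13
  .####|#  b15=1 t=6,i=17
  .###.|.  b14=0 t=0,i=2
  .##.#|.  b13=0 t=1,i=4
  .##..|#  b12=1 t=1,i=12
  .#.##|.  b11=0 t=0,i=8
  .#.#.|.  b10=0 t=0,i=17
  .#..#|.  b9=0 t=2,i=4
  .#...|#  b8=1 t=3,i=3
  ..###|.  b7=0 t=2,i=11
  ..##.|.  b6=0 t=1,i=15
  ..#.#|#  b5=1 t=0,i=7
  ..#..|.  b4=0 t=2,i=3
  ...##|#  b3=1 t=2,i=20
  ...#.|#  b2=1 t=0,i=6
  ....#|.  b1=0 t=0,i=14
  .....|.  b0=0 t=1,i=19
  bits 11110111110100001001000100101100 = 4157641004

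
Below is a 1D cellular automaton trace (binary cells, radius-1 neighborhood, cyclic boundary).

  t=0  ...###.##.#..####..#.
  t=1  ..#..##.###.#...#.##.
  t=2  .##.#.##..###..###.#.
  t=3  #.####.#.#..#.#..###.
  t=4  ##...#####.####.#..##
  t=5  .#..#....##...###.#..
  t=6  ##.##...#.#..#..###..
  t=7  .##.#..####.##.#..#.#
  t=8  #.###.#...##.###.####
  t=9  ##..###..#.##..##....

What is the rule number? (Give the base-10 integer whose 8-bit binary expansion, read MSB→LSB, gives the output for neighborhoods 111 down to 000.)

102

  [7] ### => .  t=0,i=4
  [6] ##. => #  t=0,i=5
  [5] #.# => #  t=0,i=6
  [4] #.. => .  t=0,i=11
  [3] .## => .  t=0,i=3
  [2] .#. => #  t=0,i=10
  [1] ..# => #  t=0,i=2
  [0] ... => .  t=0,i=0
  bits 01100110 = 102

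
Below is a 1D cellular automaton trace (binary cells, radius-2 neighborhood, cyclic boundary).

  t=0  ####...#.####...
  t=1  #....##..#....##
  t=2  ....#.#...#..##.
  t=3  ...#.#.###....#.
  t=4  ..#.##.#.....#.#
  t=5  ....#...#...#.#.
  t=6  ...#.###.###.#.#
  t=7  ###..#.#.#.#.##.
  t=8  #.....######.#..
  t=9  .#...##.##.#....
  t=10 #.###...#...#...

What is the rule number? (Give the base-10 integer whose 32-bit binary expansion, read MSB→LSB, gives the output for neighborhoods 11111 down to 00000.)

  ##### -> #   bit 31 = 1  t=8,i=8
  ####. -> .   bit 30 = 0  t=0,i=2
  ###.# -> #   bit 29 = 1  t=6,i=7
  ###.. -> .   bit 28 = 0  t=0,i=3
  ##.## -> .   bit 27 = 0  t=6,i=8
  ##.#. -> .   bit 26 = 0  t=4,i=6
  ##..# -> .   bit 25 = 0  t=1,i=7
  ##... -> .   bit 24 = 0  t=0,i=4
  #.### -> #   bit 23 = 1  t=0,i=9
  #.##. -> #   bit 22 = 1  t=4,i=4
  #.#.# -> #   bit 21 = 1  t=3,i=5
  #.#.. -> .   bit 20 = 0  t=2,i=6
  #..## -> .   bit 19 = 0  t=2,i=12
  #..#. -> .   bit 18 = 0  t=1,i=8
  #...# -> #   bit 17 = 1  t=0,i=5
  #.... -> .   bit 16 = 0  t=1,i=2
  .#### -> .   bit 15 = 0  t=0,i=1
  .###. -> .   bit 14 = 0  t=1,i=15
  .##.# -> .   bit 13 = 0  t=4,i=5
  .##.. -> #   bit 12 = 1  t=1,i=6
  .#.## -> .   bit 11 = 0  t=0,i=8
  .#.#. -> #   bit 10 = 1  t=2,i=5
  .#..# -> .   bit 9 = 0  t=2,i=11
  .#... -> #   bit 8 = 1  t=1,i=10
  ..### -> #   bit 7 = 1  t=0,i=0
  ..##. -> .   bit 6 = 0  t=1,i=5
  ..#.# -> .   bit 5 = 0  t=0,i=7
  ..#.. -> .   bit 4 = 0  t=1,i=9
  ...## -> #   bit 3 = 1  t=0,i=15
  ...#. -> #   bit 2 = 1  t=0,i=6
  ....# -> .   bit 1 = 0  t=1,i=3
  ..... -> .   bit 0 = 0  t=2,i=1
  bits 10100000111000100001010110001100 = 2699171212

2699171212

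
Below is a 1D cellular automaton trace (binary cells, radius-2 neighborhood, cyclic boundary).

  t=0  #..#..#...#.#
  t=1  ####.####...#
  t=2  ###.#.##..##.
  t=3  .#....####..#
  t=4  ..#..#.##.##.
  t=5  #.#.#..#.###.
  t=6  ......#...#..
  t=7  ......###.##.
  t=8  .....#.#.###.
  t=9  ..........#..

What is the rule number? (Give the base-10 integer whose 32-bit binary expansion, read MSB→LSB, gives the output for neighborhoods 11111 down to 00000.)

3394162968

  nb #####: next=#  (t=1,i=1, bit31=1)
  nb ####.: next=#  (t=1,i=2, bit30=1)
  nb ###.#: next=.  (t=1,i=3, bit29=0)
  nb ###..: next=.  (t=1,i=8, bit28=0)
  nb ##.##: next=#  (t=1,i=4, bit27=1)
  nb ##.#.: next=.  (t=2,i=3, bit26=0)
  nb ##..#: next=#  (t=0,i=1, bit25=1)
  nb ##...: next=.  (t=1,i=9, bit24=0)
  nb #.###: next=.  (t=1,i=5, bit23=0)
  nb #.##.: next=#  (t=0,i=12, bit22=1)
  nb #.#.#: next=.  (t=2,i=4, bit21=0)
  nb #.#..: next=.  (t=3,i=1, bit20=0)
  nb #..##: next=#  (t=2,i=9, bit19=1)
  nb #..#.: next=#  (t=0,i=2, bit18=1)
  nb #...#: next=#  (t=0,i=8, bit17=1)
  nb #....: next=.  (t=3,i=3, bit16=0)
  nb .####: next=#  (t=1,i=0, bit15=1)
  nb .###.: next=#  (t=2,i=1, bit14=1)
  nb .##.#: next=.  (t=2,i=11, bit13=0)
  nb .##..: next=#  (t=0,i=0, bit12=1)
  nb .#.##: next=.  (t=0,i=11, bit11=0)
  nb .#.#.: next=.  (t=3,i=0, bit10=0)
  nb .#..#: next=.  (t=0,i=4, bit9=0)
  nb .#...: next=#  (t=0,i=7, bit8=1)
  nb ..###: next=.  (t=1,i=12, bit7=0)
  nb ..##.: next=.  (t=2,i=10, bit6=0)
  nb ..#.#: next=.  (t=0,i=10, bit5=0)
  nb ..#..: next=#  (t=0,i=3, bit4=1)
  nb ...##: next=#  (t=1,i=11, bit3=1)
  nb ...#.: next=.  (t=0,i=9, bit2=0)
  nb ....#: next=.  (t=3,i=4, bit1=0)
  nb .....: next=.  (t=6,i=0, bit0=0)
  bits 11001010010011101101000100011000 = 3394162968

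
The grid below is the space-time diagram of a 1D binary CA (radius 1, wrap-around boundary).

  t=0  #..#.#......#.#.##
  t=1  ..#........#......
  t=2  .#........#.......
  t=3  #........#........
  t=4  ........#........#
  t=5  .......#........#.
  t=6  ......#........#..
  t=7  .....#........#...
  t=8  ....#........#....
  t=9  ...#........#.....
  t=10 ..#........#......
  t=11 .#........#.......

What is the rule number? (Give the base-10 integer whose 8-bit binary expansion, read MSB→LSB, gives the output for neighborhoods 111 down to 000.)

  ### -> .   bit 7 = 0  t=0,i=17
  ##. -> .   bit 6 = 0  t=0,i=0
  #.# -> .   bit 5 = 0  t=0,i=4
  #.. -> .   bit 4 = 0  t=0,i=1
  .## -> .   bit 3 = 0  t=0,i=16
  .#. -> .   bit 2 = 0  t=0,i=3
  ..# -> #   bit 1 = 1  t=0,i=2
  ... -> .   bit 0 = 0  t=0,i=7
  bits 00000010 = 2

2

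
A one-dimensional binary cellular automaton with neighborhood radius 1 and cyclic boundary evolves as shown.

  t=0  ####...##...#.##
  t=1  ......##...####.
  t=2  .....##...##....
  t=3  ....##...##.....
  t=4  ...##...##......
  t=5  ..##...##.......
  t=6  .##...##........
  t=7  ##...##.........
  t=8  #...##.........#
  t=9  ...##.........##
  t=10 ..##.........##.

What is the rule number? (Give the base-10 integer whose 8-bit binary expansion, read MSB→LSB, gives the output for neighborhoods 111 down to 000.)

  ### -> .   bit 7 = 0  t=0,i=0
  ##. -> .   bit 6 = 0  t=0,i=3
  #.# -> #   bit 5 = 1  t=0,i=13
  #.. -> .   bit 4 = 0  t=0,i=4
  .## -> #   bit 3 = 1  t=0,i=7
  .#. -> #   bit 2 = 1  t=0,i=12
  ..# -> #   bit 1 = 1  t=0,i=6
  ... -> .   bit 0 = 0  t=0,i=5
  bits 00101110 = 46

46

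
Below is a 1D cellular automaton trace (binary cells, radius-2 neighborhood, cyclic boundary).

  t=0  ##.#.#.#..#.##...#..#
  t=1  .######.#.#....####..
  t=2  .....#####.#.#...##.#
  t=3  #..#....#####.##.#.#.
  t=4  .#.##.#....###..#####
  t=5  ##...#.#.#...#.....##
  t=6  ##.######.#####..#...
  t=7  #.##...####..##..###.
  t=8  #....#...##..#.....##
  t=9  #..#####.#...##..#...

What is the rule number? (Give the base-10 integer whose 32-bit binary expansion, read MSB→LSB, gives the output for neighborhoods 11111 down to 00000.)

  [31] ##### => .  t=1,i=3
  [30] ####. => #  t=1,i=5
  [29] ###.# => #  t=0,i=1
  [28] ###.. => #  t=1,i=18
  [27] ##.## => #  t=3,i=13
  [26] ##.#. => #  t=0,i=2
  [25] ##..# => .  t=4,i=14
  [24] ##... => .  t=0,i=14
  [23] #.### => #  t=6,i=3
  [22] #.##. => .  t=0,i=12
  [21] #.#.# => #  t=0,i=3
  [20] #.#.. => .  t=0,i=7
  [19] #..## => .  t=0,i=19
  [18] #..#. => .  t=0,i=9
  [17] #...# => #  t=0,i=15
  [16] #.... => .  t=1,i=12
  [15] .#### => .  t=1,i=2
  [14] .###. => .  t=0,i=0
  [13] .##.# => .  t=2,i=18
  [12] .##.. => .  t=0,i=13
  [11] .#.## => .  t=0,i=11
  [10] .#.#. => #  t=0,i=4
  [9] .#..# => #  t=0,i=8
  [8] .#... => #  t=1,i=11
  [7] ..### => .  t=0,i=20
  [6] ..##. => #  t=2,i=17
  [5] ..#.# => #  t=0,i=10
  [4] ..#.. => #  t=0,i=17
  [3] ...## => .  t=1,i=0
  [2] ...#. => #  t=0,i=16
  [1] ....# => #  t=1,i=13
  [0] ..... => .  t=2,i=2
  bits 01111100101000100000011101110110 = 2090993526

2090993526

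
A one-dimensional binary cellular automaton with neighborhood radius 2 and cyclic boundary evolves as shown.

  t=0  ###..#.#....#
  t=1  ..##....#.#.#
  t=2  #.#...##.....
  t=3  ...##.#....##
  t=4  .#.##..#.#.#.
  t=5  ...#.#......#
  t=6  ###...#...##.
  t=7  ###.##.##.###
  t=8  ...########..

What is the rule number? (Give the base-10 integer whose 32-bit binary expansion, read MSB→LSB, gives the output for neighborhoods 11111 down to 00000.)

  nb #####: next=.  (t=7,i=0, bit31=0)
  nb ####.: next=.  (t=0,i=1, bit30=0)
  nb ###.#: next=.  (t=7,i=2, bit29=0)
  nb ###..: next=#  (t=0,i=2, bit28=1)
  nb ##.##: next=#  (t=6,i=12, bit27=1)
  nb ##.#.: next=.  (t=3,i=5, bit26=0)
  nb ##..#: next=#  (t=0,i=3, bit25=1)
  nb ##...: next=.  (t=1,i=4, bit24=0)
  nb #.###: next=#  (t=6,i=0, bit23=1)
  nb #.##.: next=#  (t=4,i=3, bit22=1)
  nb #.#.#: next=.  (t=1,i=10, bit21=0)
  nb #.#..: next=.  (t=0,i=7, bit20=0)
  nb #..##: next=.  (t=1,i=1, bit19=0)
  nb #..#.: next=.  (t=0,i=4, bit18=0)
  nb #...#: next=#  (t=2,i=4, bit17=1)
  nb #....: next=.  (t=0,i=9, bit16=0)
  nb .####: next=.  (t=0,i=0, bit15=0)
  nb .###.: next=#  (t=6,i=1, bit14=1)
  nb .##.#: next=#  (t=3,i=4, bit13=1)
  nb .##..: next=.  (t=1,i=3, bit12=0)
  nb .#.##: next=.  (t=4,i=2, bit11=0)
  nb .#.#.: next=.  (t=0,i=6, bit10=0)
  nb .#..#: next=#  (t=1,i=0, bit9=1)
  nb .#...: next=#  (t=0,i=8, bit8=1)
  nb ..###: next=#  (t=0,i=12, bit7=1)
  nb ..##.: next=#  (t=1,i=2, bit6=1)
  nb ..#.#: next=.  (t=0,i=5, bit5=0)
  nb ..#..: next=.  (t=5,i=12, bit4=0)
  nb ...##: next=.  (t=0,i=11, bit3=0)
  nb ...#.: next=#  (t=1,i=7, bit2=1)
  nb ....#: next=#  (t=0,i=10, bit1=1)
  nb .....: next=.  (t=2,i=10, bit0=0)
  bits 00011010110000100110001111000110 = 448947142

448947142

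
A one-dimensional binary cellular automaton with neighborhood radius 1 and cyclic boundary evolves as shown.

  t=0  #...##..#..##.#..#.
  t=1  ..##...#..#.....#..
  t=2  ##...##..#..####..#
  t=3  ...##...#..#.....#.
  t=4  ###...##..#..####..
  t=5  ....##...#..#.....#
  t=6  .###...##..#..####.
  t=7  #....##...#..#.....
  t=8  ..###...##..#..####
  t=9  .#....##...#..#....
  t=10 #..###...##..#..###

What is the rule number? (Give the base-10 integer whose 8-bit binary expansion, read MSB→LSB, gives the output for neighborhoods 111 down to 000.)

  [7] ### => .  t=2,i=0
  [6] ##. => .  t=0,i=5
  [5] #.# => .  t=0,i=13
  [4] #.. => .  t=0,i=1
  [3] .## => .  t=0,i=4
  [2] .#. => .  t=0,i=0
  [1] ..# => #  t=0,i=3
  [0] ... => #  t=0,i=2
  bits 00000011 = 3

3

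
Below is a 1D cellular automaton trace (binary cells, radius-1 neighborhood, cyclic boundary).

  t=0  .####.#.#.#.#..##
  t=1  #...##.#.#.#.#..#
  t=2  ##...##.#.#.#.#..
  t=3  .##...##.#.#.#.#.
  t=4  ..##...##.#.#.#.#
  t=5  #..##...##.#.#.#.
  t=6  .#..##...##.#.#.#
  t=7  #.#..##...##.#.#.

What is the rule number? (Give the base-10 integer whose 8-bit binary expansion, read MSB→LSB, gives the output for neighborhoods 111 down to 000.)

  ###|.  b7=0 t=0,i=2
  ##.|#  b6=1 t=0,i=4
  #.#|#  b5=1 t=0,i=0
  #..|#  b4=1 t=0,i=13
  .##|.  b3=0 t=0,i=1
  .#.|.  b2=0 t=0,i=6
  ..#|.  b1=0 t=0,i=14
  ...|.  b0=0 t=1,i=2
  bits 01110000 = 112

112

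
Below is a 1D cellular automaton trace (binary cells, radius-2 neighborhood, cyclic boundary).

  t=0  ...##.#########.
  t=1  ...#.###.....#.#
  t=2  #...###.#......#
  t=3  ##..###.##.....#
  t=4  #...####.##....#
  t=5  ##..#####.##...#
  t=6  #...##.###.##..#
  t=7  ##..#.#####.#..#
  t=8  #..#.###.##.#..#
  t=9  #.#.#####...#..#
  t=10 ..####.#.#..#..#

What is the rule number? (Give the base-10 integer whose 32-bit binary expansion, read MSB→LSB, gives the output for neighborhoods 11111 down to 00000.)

  ##### -> .   bit 31 = 0  t=0,i=8
  ####. -> #   bit 30 = 1  t=0,i=13
  ###.# -> #   bit 29 = 1  t=2,i=6
  ###.. -> .   bit 28 = 0  t=0,i=14
  ##.## -> #   bit 27 = 1  t=0,i=5
  ##.#. -> .   bit 26 = 0  t=2,i=7
  ##..# -> .   bit 25 = 0  t=3,i=2
  ##... -> #   bit 24 = 1  t=0,i=15
  #.### -> #   bit 23 = 1  t=0,i=6
  #.##. -> .   bit 22 = 0  t=3,i=8
  #.#.# -> #   bit 21 = 1  t=9,i=2
  #.#.. -> #   bit 20 = 1  t=1,i=15
  #..## -> .   bit 19 = 0  t=3,i=3
  #..#. -> #   bit 18 = 1  t=7,i=3
  #...# -> .   bit 17 = 0  t=1,i=1
  #.... -> .   bit 16 = 0  t=0,i=0
  .#### -> #   bit 15 = 1  t=0,i=7
  .###. -> #   bit 14 = 1  t=1,i=6
  .##.# -> .   bit 13 = 0  t=0,i=4
  .##.. -> #   bit 12 = 1  t=2,i=0
  .#.## -> #   bit 11 = 1  t=1,i=4
  .#.#. -> .   bit 10 = 0  t=1,i=14
  .#..# -> .   bit 9 = 0  t=7,i=13
  .#... -> #   bit 8 = 1  t=1,i=0
  ..### -> #   bit 7 = 1  t=2,i=4
  ..##. -> #   bit 6 = 1  t=0,i=3
  ..#.# -> .   bit 5 = 0  t=1,i=3
  ..#.. -> #   bit 4 = 1  t=9,i=12
  ...## -> .   bit 3 = 0  t=0,i=2
  ...#. -> .   bit 2 = 0  t=1,i=2
  ....# -> .   bit 1 = 0  t=0,i=1
  ..... -> .   bit 0 = 0  t=1,i=10
  bits 01101001101101001101100111010000 = 1773459920

1773459920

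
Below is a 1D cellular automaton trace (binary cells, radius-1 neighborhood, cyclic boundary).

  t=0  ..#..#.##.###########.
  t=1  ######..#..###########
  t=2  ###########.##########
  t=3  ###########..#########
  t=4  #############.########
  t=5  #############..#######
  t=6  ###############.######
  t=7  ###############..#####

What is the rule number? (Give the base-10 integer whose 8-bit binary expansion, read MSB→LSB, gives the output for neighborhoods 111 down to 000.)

  ### -> #   bit 7 = 1  t=0,i=11
  ##. -> #   bit 6 = 1  t=0,i=8
  #.# -> .   bit 5 = 0  t=0,i=6
  #.. -> #   bit 4 = 1  t=0,i=3
  .## -> .   bit 3 = 0  t=0,i=7
  .#. -> #   bit 2 = 1  t=0,i=2
  ..# -> #   bit 1 = 1  t=0,i=1
  ... -> #   bit 0 = 1  t=0,i=0
  bits 11010111 = 215

215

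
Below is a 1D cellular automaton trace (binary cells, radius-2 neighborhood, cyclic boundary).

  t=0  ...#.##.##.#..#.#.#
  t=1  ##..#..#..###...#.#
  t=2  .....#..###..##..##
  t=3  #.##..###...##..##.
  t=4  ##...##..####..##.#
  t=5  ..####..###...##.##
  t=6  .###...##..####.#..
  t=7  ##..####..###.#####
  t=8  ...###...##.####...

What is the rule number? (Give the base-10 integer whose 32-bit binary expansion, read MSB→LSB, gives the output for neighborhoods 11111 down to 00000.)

  ##### -> .   bit 31 = 0  t=7,i=16
  ####. -> .   bit 30 = 0  t=4,i=11
  ###.# -> #   bit 29 = 1  t=6,i=14
  ###.. -> .   bit 28 = 0  t=1,i=1
  ##.## -> #   bit 27 = 1  t=0,i=7
  ##.#. -> #   bit 26 = 1  t=0,i=10
  ##..# -> .   bit 25 = 0  t=1,i=2
  ##... -> #   bit 24 = 1  t=1,i=13
  #.### -> #   bit 23 = 1  t=1,i=18
  #.##. -> .   bit 22 = 0  t=0,i=5
  #.#.# -> #   bit 21 = 1  t=0,i=16
  #.#.. -> #   bit 20 = 1  t=0,i=11
  #..## -> #   bit 19 = 1  t=1,i=9
  #..#. -> .   bit 18 = 0  t=0,i=13
  #...# -> #   bit 17 = 1  t=0,i=1
  #.... -> .   bit 16 = 0  t=2,i=1
  .#### -> #   bit 15 = 1  t=4,i=10
  .###. -> .   bit 14 = 0  t=1,i=0
  .##.# -> .   bit 13 = 0  t=0,i=6
  .##.. -> .   bit 12 = 0  t=2,i=14
  .#.## -> #   bit 11 = 1  t=0,i=4
  .#.#. -> .   bit 10 = 0  t=0,i=15
  .#..# -> #   bit 9 = 1  t=0,i=12
  .#... -> #   bit 8 = 1  t=0,i=0
  ..### -> #   bit 7 = 1  t=1,i=10
  ..##. -> #   bit 6 = 1  t=2,i=13
  ..#.# -> .   bit 5 = 0  t=0,i=3
  ..#.. -> .   bit 4 = 0  t=1,i=4
  ...## -> #   bit 3 = 1  t=3,i=11
  ...#. -> .   bit 2 = 0  t=0,i=2
  ....# -> #   bit 1 = 1  t=2,i=3
  ..... -> #   bit 0 = 1  t=2,i=2
  bits 00101101101110101000101111001011 = 767200203

767200203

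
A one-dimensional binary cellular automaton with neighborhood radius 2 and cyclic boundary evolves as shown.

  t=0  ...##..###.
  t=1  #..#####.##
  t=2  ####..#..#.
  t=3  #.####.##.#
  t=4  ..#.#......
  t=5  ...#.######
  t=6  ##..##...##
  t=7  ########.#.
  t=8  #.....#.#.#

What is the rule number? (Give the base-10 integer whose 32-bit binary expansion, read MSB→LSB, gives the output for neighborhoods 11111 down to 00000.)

1468997569

  ##### -> .   bit 31 = 0  t=1,i=5
  ####. -> #   bit 30 = 1  t=1,i=6
  ###.# -> .   bit 29 = 0  t=1,i=7
  ###.. -> #   bit 28 = 1  t=0,i=9
  ##.## -> .   bit 27 = 0  t=1,i=8
  ##.#. -> #   bit 26 = 1  t=7,i=8
  ##..# -> #   bit 25 = 1  t=0,i=5
  ##... -> #   bit 24 = 1  t=0,i=10
  #.### -> #   bit 23 = 1  t=1,i=9
  #.##. -> .   bit 22 = 0  t=3,i=7
  #.#.# -> .   bit 21 = 0  t=7,i=9
  #.#.. -> .   bit 20 = 0  t=4,i=4
  #..## -> #   bit 19 = 1  t=0,i=6
  #..#. -> #   bit 18 = 1  t=2,i=5
  #...# -> #   bit 17 = 1  t=5,i=1
  #.... -> #   bit 16 = 1  t=0,i=0
  .#### -> .   bit 15 = 0  t=1,i=4
  .###. -> .   bit 14 = 0  t=0,i=8
  .##.# -> .   bit 13 = 0  t=3,i=0
  .##.. -> #   bit 12 = 1  t=0,i=4
  .#.## -> #   bit 11 = 1  t=2,i=10
  .#.#. -> #   bit 10 = 1  t=4,i=3
  .#..# -> #   bit 9 = 1  t=2,i=7
  .#... -> #   bit 8 = 1  t=4,i=5
  ..### -> #   bit 7 = 1  t=0,i=7
  ..##. -> #   bit 6 = 1  t=0,i=3
  ..#.# -> .   bit 5 = 0  t=2,i=9
  ..#.. -> .   bit 4 = 0  t=2,i=6
  ...## -> .   bit 3 = 0  t=0,i=2
  ...#. -> .   bit 2 = 0  t=4,i=1
  ....# -> .   bit 1 = 0  t=0,i=1
  ..... -> #   bit 0 = 1  t=4,i=7
  bits 01010111100011110001111111000001 = 1468997569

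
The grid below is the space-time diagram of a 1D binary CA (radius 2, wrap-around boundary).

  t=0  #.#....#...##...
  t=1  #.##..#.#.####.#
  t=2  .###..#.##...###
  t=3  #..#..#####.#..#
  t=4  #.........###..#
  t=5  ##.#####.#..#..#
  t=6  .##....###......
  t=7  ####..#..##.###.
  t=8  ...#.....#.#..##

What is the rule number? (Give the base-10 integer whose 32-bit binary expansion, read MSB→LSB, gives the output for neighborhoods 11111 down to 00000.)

1030756717

  ##### -> .   bit 31 = 0  t=3,i=8
  ####. -> .   bit 30 = 0  t=1,i=12
  ###.# -> #   bit 29 = 1  t=1,i=13
  ###.. -> #   bit 28 = 1  t=2,i=3
  ##.## -> #   bit 27 = 1  t=1,i=1
  ##.#. -> #   bit 26 = 1  t=3,i=11
  ##..# -> .   bit 25 = 0  t=1,i=4
  ##... -> #   bit 24 = 1  t=0,i=13
  #.### -> .   bit 23 = 0  t=1,i=10
  #.##. -> #   bit 22 = 1  t=1,i=2
  #.#.# -> #   bit 21 = 1  t=1,i=8
  #.#.. -> #   bit 20 = 1  t=0,i=2
  #..## -> .   bit 19 = 0  t=3,i=5
  #..#. -> .   bit 18 = 0  t=1,i=5
  #...# -> .   bit 17 = 0  t=0,i=9
  #.... -> .   bit 16 = 0  t=0,i=4
  .#### -> .   bit 15 = 0  t=1,i=11
  .###. -> .   bit 14 = 0  t=2,i=2
  .##.# -> .   bit 13 = 0  t=1,i=0
  .##.. -> #   bit 12 = 1  t=0,i=12
  .#.## -> #   bit 11 = 1  t=1,i=9
  .#.#. -> .   bit 10 = 0  t=0,i=1
  .#..# -> .   bit 9 = 0  t=3,i=4
  .#... -> #   bit 8 = 1  t=0,i=3
  ..### -> .   bit 7 = 0  t=2,i=13
  ..##. -> #   bit 6 = 1  t=0,i=11
  ..#.# -> #   bit 5 = 1  t=0,i=0
  ..#.. -> .   bit 4 = 0  t=0,i=7
  ...## -> #   bit 3 = 1  t=0,i=10
  ...#. -> #   bit 2 = 1  t=0,i=6
  ....# -> .   bit 1 = 0  t=0,i=5
  ..... -> #   bit 0 = 1  t=4,i=3
  bits 00111101011100000001100101101101 = 1030756717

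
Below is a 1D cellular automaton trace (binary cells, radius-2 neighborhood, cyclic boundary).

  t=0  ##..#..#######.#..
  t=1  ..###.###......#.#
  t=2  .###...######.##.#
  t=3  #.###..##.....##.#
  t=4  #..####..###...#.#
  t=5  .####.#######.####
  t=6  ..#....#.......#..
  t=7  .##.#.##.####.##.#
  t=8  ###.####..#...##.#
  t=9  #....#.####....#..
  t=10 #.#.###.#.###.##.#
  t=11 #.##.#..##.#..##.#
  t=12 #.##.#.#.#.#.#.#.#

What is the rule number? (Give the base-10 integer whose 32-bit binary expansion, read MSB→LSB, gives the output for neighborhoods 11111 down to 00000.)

  ##### -> .   bit 31 = 0  t=0,i=9
  ####. -> .   bit 30 = 0  t=0,i=12
  ###.# -> .   bit 29 = 0  t=0,i=13
  ###.. -> #   bit 28 = 1  t=1,i=8
  ##.## -> .   bit 27 = 0  t=1,i=5
  ##.#. -> .   bit 26 = 0  t=0,i=14
  ##..# -> #   bit 25 = 1  t=0,i=2
  ##... -> #   bit 24 = 1  t=1,i=9
  #.### -> .   bit 23 = 0  t=1,i=6
  #.##. -> #   bit 22 = 1  t=2,i=14
  #.#.# -> #   bit 21 = 1  t=2,i=17
  #.#.. -> #   bit 20 = 1  t=0,i=15
  #..## -> #   bit 19 = 1  t=0,i=6
  #..#. -> #   bit 18 = 1  t=0,i=3
  #...# -> .   bit 17 = 0  t=2,i=5
  #.... -> #   bit 16 = 1  t=1,i=10
  .#### -> #   bit 15 = 1  t=0,i=8
  .###. -> #   bit 14 = 1  t=1,i=3
  .##.# -> #   bit 13 = 1  t=2,i=15
  .##.. -> .   bit 12 = 0  t=0,i=1
  .#.## -> #   bit 11 = 1  t=2,i=0
  .#.#. -> .   bit 10 = 0  t=1,i=16
  .#..# -> .   bit 9 = 0  t=0,i=5
  .#... -> .   bit 8 = 0  t=6,i=3
  ..### -> #   bit 7 = 1  t=0,i=7
  ..##. -> .   bit 6 = 0  t=0,i=0
  ..#.# -> #   bit 5 = 1  t=1,i=15
  ..#.. -> #   bit 4 = 1  t=0,i=4
  ...## -> .   bit 3 = 0  t=2,i=6
  ...#. -> #   bit 2 = 1  t=1,i=14
  ....# -> .   bit 1 = 0  t=1,i=13
  ..... -> #   bit 0 = 1  t=1,i=11
  bits 00010011011111011110100010110101 = 327018677

327018677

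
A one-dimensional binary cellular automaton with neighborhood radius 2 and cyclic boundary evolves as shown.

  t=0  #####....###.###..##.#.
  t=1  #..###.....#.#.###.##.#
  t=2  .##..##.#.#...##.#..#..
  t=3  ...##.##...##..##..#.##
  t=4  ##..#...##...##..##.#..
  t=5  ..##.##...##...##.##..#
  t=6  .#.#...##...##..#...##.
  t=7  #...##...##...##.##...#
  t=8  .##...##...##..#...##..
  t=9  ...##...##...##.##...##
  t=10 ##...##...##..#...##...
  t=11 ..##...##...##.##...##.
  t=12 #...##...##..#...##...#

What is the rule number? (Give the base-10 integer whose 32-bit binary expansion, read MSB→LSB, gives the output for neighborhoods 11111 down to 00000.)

  nb #####: next=.  (t=0,i=2, bit31=0)
  nb ####.: next=#  (t=0,i=3, bit30=1)
  nb ###.#: next=#  (t=0,i=11, bit29=1)
  nb ###..: next=#  (t=0,i=4, bit28=1)
  nb ##.##: next=.  (t=0,i=12, bit27=0)
  nb ##.#.: next=#  (t=0,i=20, bit26=1)
  nb ##..#: next=#  (t=0,i=16, bit25=1)
  nb ##...: next=#  (t=0,i=5, bit24=1)
  nb #.###: next=#  (t=0,i=0, bit23=1)
  nb #.##.: next=.  (t=1,i=19, bit22=0)
  nb #.#.#: next=.  (t=0,i=21, bit21=0)
  nb #.#..: next=.  (t=2,i=10, bit20=0)
  nb #..##: next=#  (t=0,i=17, bit19=1)
  nb #..#.: next=#  (t=2,i=19, bit18=1)
  nb #...#: next=#  (t=2,i=12, bit17=1)
  nb #....: next=.  (t=0,i=6, bit16=0)
  nb .####: next=.  (t=0,i=1, bit15=0)
  nb .###.: next=.  (t=0,i=10, bit14=0)
  nb .##.#: next=#  (t=0,i=19, bit13=1)
  nb .##..: next=.  (t=1,i=0, bit12=0)
  nb .#.##: next=#  (t=0,i=22, bit11=1)
  nb .#.#.: next=.  (t=1,i=12, bit10=0)
  nb .#..#: next=.  (t=2,i=18, bit9=0)
  nb .#...: next=#  (t=2,i=11, bit8=1)
  nb ..###: next=.  (t=0,i=9, bit7=0)
  nb ..##.: next=.  (t=0,i=18, bit6=0)
  nb ..#.#: next=.  (t=1,i=11, bit5=0)
  nb ..#..: next=.  (t=2,i=20, bit4=0)
  nb ...##: next=.  (t=0,i=8, bit3=0)
  nb ...#.: next=#  (t=1,i=10, bit2=1)
  nb ....#: next=.  (t=0,i=7, bit1=0)
  nb .....: next=#  (t=1,i=8, bit0=1)
  bits 01110111100011100010100100000101 = 2005805317

2005805317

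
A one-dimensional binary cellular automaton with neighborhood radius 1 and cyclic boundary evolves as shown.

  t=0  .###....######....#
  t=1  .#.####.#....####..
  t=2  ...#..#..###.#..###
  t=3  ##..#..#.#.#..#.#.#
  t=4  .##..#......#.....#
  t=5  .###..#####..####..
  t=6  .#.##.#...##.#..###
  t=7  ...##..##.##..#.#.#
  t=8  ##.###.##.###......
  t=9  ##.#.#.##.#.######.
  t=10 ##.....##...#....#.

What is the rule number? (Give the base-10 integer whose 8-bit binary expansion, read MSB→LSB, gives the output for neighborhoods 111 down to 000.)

  nb ###: next=.  (t=0,i=2, bit7=0)
  nb ##.: next=#  (t=0,i=3, bit6=1)
  nb #.#: next=.  (t=0,i=0, bit5=0)
  nb #..: next=#  (t=0,i=4, bit4=1)
  nb .##: next=#  (t=0,i=1, bit3=1)
  nb .#.: next=.  (t=0,i=18, bit2=0)
  nb ..#: next=.  (t=0,i=7, bit1=0)
  nb ...: next=#  (t=0,i=5, bit0=1)
  bits 01011001 = 89

89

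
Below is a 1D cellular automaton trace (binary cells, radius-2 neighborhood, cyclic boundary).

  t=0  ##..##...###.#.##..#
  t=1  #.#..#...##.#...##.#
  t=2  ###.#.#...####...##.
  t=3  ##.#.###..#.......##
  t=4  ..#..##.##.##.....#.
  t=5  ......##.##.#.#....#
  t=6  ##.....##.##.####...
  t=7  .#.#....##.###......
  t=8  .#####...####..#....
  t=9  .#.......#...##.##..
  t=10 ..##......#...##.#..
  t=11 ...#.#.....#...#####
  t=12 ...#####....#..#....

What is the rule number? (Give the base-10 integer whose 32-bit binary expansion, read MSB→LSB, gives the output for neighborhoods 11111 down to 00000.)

244676000

  nb #####: next=.  (t=8,i=3, bit31=0)
  nb ####.: next=.  (t=2,i=12, bit30=0)
  nb ###.#: next=.  (t=0,i=11, bit29=0)
  nb ###..: next=.  (t=0,i=1, bit28=0)
  nb ##.##: next=#  (t=1,i=18, bit27=1)
  nb ##.#.: next=#  (t=0,i=12, bit26=1)
  nb ##..#: next=#  (t=0,i=2, bit25=1)
  nb ##...: next=.  (t=0,i=6, bit24=0)
  nb #.###: next=#  (t=2,i=0, bit23=1)
  nb #.##.: next=.  (t=0,i=15, bit22=0)
  nb #.#.#: next=.  (t=0,i=13, bit21=0)
  nb #.#..: next=#  (t=1,i=2, bit20=1)
  nb #..##: next=.  (t=0,i=3, bit19=0)
  nb #..#.: next=#  (t=1,i=4, bit18=1)
  nb #...#: next=.  (t=0,i=7, bit17=0)
  nb #....: next=#  (t=3,i=12, bit16=1)
  nb .####: next=.  (t=2,i=11, bit15=0)
  nb .###.: next=#  (t=0,i=0, bit14=1)
  nb .##.#: next=#  (t=1,i=0, bit13=1)
  nb .##..: next=#  (t=0,i=5, bit12=1)
  nb .#.##: next=.  (t=0,i=14, bit11=0)
  nb .#.#.: next=#  (t=2,i=5, bit10=1)
  nb .#..#: next=.  (t=1,i=3, bit9=0)
  nb .#...: next=#  (t=1,i=6, bit8=1)
  nb ..###: next=#  (t=0,i=9, bit7=1)
  nb ..##.: next=.  (t=0,i=4, bit6=0)
  nb ..#.#: next=#  (t=7,i=1, bit5=1)
  nb ..#..: next=.  (t=1,i=5, bit4=0)
  nb ...##: next=.  (t=0,i=8, bit3=0)
  nb ...#.: next=.  (t=4,i=1, bit2=0)
  nb ....#: next=.  (t=3,i=16, bit1=0)
  nb .....: next=.  (t=3,i=13, bit0=0)
  bits 00001110100101010111010110100000 = 244676000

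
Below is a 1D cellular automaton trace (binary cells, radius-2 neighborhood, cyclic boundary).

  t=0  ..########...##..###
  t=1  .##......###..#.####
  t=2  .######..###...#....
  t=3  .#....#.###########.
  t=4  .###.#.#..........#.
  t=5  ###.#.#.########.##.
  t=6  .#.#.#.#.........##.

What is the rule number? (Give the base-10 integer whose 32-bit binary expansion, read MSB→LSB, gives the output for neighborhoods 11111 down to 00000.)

357268885

  #####|.  b31=0 t=0,i=4
  ####.|.  b30=0 t=0,i=8
  ###.#|.  b29=0 t=1,i=19
  ###..|#  b28=1 t=0,i=9
  ##.##|.  b27=0 t=1,i=0
  ##.#.|#  b26=1 t=4,i=4
  ##..#|.  b25=0 t=0,i=0
  ##...|#  b24=1 t=0,i=10
  #.###|.  b23=0 t=1,i=16
  #.##.|#  b22=1 t=1,i=1
  #.#.#|.  b21=0 t=4,i=5
  #.#..|.  b20=0 t=4,i=7
  #..##|#  b19=1 t=0,i=1
  #..#.|.  b18=0 t=1,i=13
  #...#|#  b17=1 t=0,i=11
  #....|#  b16=1 t=1,i=4
  .####|.  b15=0 t=0,i=3
  .###.|#  b14=1 t=0,i=18
  .##.#|#  b13=1 t=5,i=18
  .##..|#  b12=1 t=0,i=14
  .#.##|#  b11=1 t=1,i=15
  .#.#.|#  b10=1 t=4,i=6
  .#..#|.  b9=0 t=4,i=19
  .#...|#  b8=1 t=2,i=16
  ..###|#  b7=1 t=0,i=2
  ..##.|.  b6=0 t=0,i=13
  ..#.#|.  b5=0 t=1,i=14
  ..#..|#  b4=1 t=2,i=15
  ...##|.  b3=0 t=0,i=12
  ...#.|#  b2=1 t=2,i=14
  ....#|.  b1=0 t=1,i=7
  .....|#  b0=1 t=1,i=5
  bits 00010101010010110111110110010101 = 357268885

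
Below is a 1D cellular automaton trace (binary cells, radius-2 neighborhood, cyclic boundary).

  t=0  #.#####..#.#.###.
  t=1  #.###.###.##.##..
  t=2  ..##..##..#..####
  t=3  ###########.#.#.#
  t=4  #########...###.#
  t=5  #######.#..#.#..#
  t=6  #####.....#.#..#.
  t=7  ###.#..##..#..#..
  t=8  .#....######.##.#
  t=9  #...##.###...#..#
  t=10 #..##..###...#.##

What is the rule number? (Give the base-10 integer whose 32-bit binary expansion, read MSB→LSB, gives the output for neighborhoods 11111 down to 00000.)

  ##### -> #   bit 31 = 1  t=0,i=4
  ####. -> .   bit 30 = 0  t=0,i=5
  ###.# -> .   bit 29 = 0  t=0,i=15
  ###.. -> #   bit 28 = 1  t=0,i=6
  ##.## -> .   bit 27 = 0  t=1,i=5
  ##.#. -> .   bit 26 = 0  t=0,i=16
  ##..# -> #   bit 25 = 1  t=0,i=7
  ##... -> .   bit 24 = 0  t=4,i=9
  #.### -> #   bit 23 = 1  t=0,i=2
  #.##. -> #   bit 22 = 1  t=1,i=10
  #.#.# -> #   bit 21 = 1  t=0,i=0
  #.#.. -> .   bit 20 = 0  t=5,i=8
  #..## -> #   bit 19 = 1  t=2,i=1
  #..#. -> #   bit 18 = 1  t=0,i=8
  #...# -> .   bit 17 = 0  t=4,i=10
  #.... -> .   bit 16 = 0  t=6,i=6
  .#### -> #   bit 15 = 1  t=0,i=3
  .###. -> #   bit 14 = 1  t=0,i=14
  .##.# -> .   bit 13 = 0  t=1,i=11
  .##.. -> #   bit 12 = 1  t=1,i=14
  .#.## -> .   bit 11 = 0  t=0,i=1
  .#.#. -> #   bit 10 = 1  t=0,i=10
  .#..# -> .   bit 9 = 0  t=2,i=11
  .#... -> .   bit 8 = 0  t=8,i=2
  ..### -> .   bit 7 = 0  t=2,i=13
  ..##. -> #   bit 6 = 1  t=2,i=2
  ..#.# -> .   bit 5 = 0  t=0,i=9
  ..#.. -> #   bit 4 = 1  t=2,i=10
  ...## -> #   bit 3 = 1  t=4,i=11
  ...#. -> .   bit 2 = 0  t=6,i=9
  ....# -> #   bit 1 = 1  t=6,i=8
  ..... -> #   bit 0 = 1  t=6,i=7
  bits 10010010111011001101010001011011 = 2464994395

2464994395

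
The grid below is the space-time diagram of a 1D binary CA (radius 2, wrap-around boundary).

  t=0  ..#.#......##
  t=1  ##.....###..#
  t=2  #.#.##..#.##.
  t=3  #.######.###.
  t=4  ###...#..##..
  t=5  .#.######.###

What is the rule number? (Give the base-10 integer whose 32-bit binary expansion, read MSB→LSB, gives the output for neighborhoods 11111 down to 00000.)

  #####|.  b31=0 t=3,i=4
  ####.|#  b30=1 t=3,i=6
  ###.#|.  b29=0 t=3,i=7
  ###..|.  b28=0 t=1,i=1
  ##.##|.  b27=0 t=3,i=8
  ##.#.|.  b26=0 t=2,i=12
  ##..#|#  b25=1 t=0,i=0
  ##...|#  b24=1 t=1,i=2
  #.###|#  b23=1 t=3,i=2
  #.##.|#  b22=1 t=2,i=4
  #.#.#|#  b21=1 t=2,i=0
  #.#..|.  b20=0 t=0,i=4
  #..##|#  b19=1 t=1,i=11
  #..#.|#  b18=1 t=0,i=1
  #...#|#  b17=1 t=4,i=4
  #....|.  b16=0 t=0,i=6
  .####|.  b15=0 t=3,i=3
  .###.|#  b14=1 t=1,i=0
  .##.#|#  b13=1 t=2,i=11
  .##..|#  b12=1 t=0,i=12
  .#.##|#  b11=1 t=2,i=3
  .#.#.|.  b10=0 t=0,i=3
  .#..#|#  b9=1 t=4,i=7
  .#...|.  b8=0 t=0,i=5
  ..###|.  b7=0 t=1,i=7
  ..##.|.  b6=0 t=0,i=11
  ..#.#|.  b5=0 t=0,i=2
  ..#..|#  b4=1 t=4,i=6
  ...##|.  b3=0 t=0,i=10
  ...#.|#  b2=1 t=4,i=5
  ....#|#  b1=1 t=0,i=9
  .....|#  b0=1 t=0,i=7
  bits 01000011111011100111101000010111 = 1139702295

1139702295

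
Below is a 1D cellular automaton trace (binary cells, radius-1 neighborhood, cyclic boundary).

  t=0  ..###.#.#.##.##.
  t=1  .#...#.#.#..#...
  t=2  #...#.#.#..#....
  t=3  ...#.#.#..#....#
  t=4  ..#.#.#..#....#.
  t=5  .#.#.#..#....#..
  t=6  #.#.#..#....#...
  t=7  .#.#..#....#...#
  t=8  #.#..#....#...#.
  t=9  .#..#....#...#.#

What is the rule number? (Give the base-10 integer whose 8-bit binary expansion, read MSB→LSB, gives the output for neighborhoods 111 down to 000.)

  ### -> .   bit 7 = 0  t=0,i=3
  ##. -> .   bit 6 = 0  t=0,i=4
  #.# -> #   bit 5 = 1  t=0,i=5
  #.. -> .   bit 4 = 0  t=0,i=15
  .## -> .   bit 3 = 0  t=0,i=2
  .#. -> .   bit 2 = 0  t=0,i=6
  ..# -> #   bit 1 = 1  t=0,i=1
  ... -> .   bit 0 = 0  t=0,i=0
  bits 00100010 = 34

34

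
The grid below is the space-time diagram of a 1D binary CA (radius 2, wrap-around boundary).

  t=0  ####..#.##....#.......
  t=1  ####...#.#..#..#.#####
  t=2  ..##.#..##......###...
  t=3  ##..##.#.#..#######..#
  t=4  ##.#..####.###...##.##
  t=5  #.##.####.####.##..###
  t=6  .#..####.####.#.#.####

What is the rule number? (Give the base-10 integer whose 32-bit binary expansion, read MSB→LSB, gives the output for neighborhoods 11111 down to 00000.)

1555750283

  nb #####: next=.  (t=1,i=0, bit31=0)
  nb ####.: next=#  (t=0,i=2, bit30=1)
  nb ###.#: next=.  (t=4,i=1, bit29=0)
  nb ###..: next=#  (t=0,i=3, bit28=1)
  nb ##.##: next=#  (t=4,i=10, bit27=1)
  nb ##.#.: next=#  (t=2,i=4, bit26=1)
  nb ##..#: next=.  (t=0,i=4, bit25=0)
  nb ##...: next=.  (t=0,i=10, bit24=0)
  nb #.###: next=#  (t=1,i=17, bit23=1)
  nb #.##.: next=.  (t=0,i=8, bit22=0)
  nb #.#.#: next=#  (t=3,i=7, bit21=1)
  nb #.#..: next=#  (t=1,i=9, bit20=1)
  nb #..##: next=#  (t=2,i=7, bit19=1)
  nb #..#.: next=.  (t=0,i=5, bit18=0)
  nb #...#: next=#  (t=1,i=5, bit17=1)
  nb #....: next=.  (t=0,i=11, bit16=0)
  nb .####: next=#  (t=0,i=1, bit15=1)
  nb .###.: next=#  (t=2,i=17, bit14=1)
  nb .##.#: next=.  (t=2,i=3, bit13=0)
  nb .##..: next=#  (t=0,i=9, bit12=1)
  nb .#.##: next=#  (t=0,i=7, bit11=1)
  nb .#.#.: next=#  (t=1,i=8, bit10=1)
  nb .#..#: next=.  (t=1,i=10, bit9=0)
  nb .#...: next=#  (t=0,i=15, bit8=1)
  nb ..###: next=#  (t=0,i=0, bit7=1)
  nb ..##.: next=.  (t=2,i=2, bit6=0)
  nb ..#.#: next=.  (t=0,i=6, bit5=0)
  nb ..#..: next=.  (t=0,i=14, bit4=0)
  nb ...##: next=#  (t=0,i=21, bit3=1)
  nb ...#.: next=.  (t=0,i=13, bit2=0)
  nb ....#: next=#  (t=0,i=12, bit1=1)
  nb .....: next=#  (t=0,i=17, bit0=1)
  bits 01011100101110101101110110001011 = 1555750283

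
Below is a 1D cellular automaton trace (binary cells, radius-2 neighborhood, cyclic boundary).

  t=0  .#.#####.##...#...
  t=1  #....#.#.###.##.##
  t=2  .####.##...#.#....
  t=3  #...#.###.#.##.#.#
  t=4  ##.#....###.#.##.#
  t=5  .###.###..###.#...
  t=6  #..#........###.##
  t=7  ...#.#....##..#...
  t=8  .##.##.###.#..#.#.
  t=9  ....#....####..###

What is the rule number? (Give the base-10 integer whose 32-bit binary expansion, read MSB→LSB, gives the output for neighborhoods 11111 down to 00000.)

2775651870

  ##### -> #   bit 31 = 1  t=0,i=5
  ####. -> .   bit 30 = 0  t=0,i=6
  ###.# -> #   bit 29 = 1  t=0,i=7
  ###.. -> .   bit 28 = 0  t=1,i=0
  ##.## -> .   bit 27 = 0  t=0,i=8
  ##.#. -> #   bit 26 = 1  t=3,i=9
  ##..# -> .   bit 25 = 0  t=5,i=8
  ##... -> #   bit 24 = 1  t=0,i=11
  #.### -> .   bit 23 = 0  t=0,i=3
  #.##. -> #   bit 22 = 1  t=0,i=9
  #.#.# -> #   bit 21 = 1  t=1,i=7
  #.#.. -> #   bit 20 = 1  t=2,i=13
  #..## -> .   bit 19 = 0  t=5,i=9
  #..#. -> .   bit 18 = 0  t=6,i=2
  #...# -> .   bit 17 = 0  t=0,i=12
  #.... -> #   bit 16 = 1  t=0,i=16
  .#### -> .   bit 15 = 0  t=0,i=4
  .###. -> .   bit 14 = 0  t=1,i=10
  .##.# -> .   bit 13 = 0  t=1,i=14
  .##.. -> #   bit 12 = 1  t=0,i=10
  .#.## -> .   bit 11 = 0  t=0,i=2
  .#.#. -> #   bit 10 = 1  t=1,i=6
  .#..# -> #   bit 9 = 1  t=8,i=12
  .#... -> .   bit 8 = 0  t=0,i=15
  ..### -> .   bit 7 = 0  t=2,i=1
  ..##. -> .   bit 6 = 0  t=7,i=10
  ..#.# -> .   bit 5 = 0  t=0,i=1
  ..#.. -> #   bit 4 = 1  t=0,i=14
  ...## -> #   bit 3 = 1  t=2,i=0
  ...#. -> #   bit 2 = 1  t=0,i=0
  ....# -> #   bit 1 = 1  t=0,i=17
  ..... -> .   bit 0 = 0  t=2,i=16
  bits 10100101011100010001011000011110 = 2775651870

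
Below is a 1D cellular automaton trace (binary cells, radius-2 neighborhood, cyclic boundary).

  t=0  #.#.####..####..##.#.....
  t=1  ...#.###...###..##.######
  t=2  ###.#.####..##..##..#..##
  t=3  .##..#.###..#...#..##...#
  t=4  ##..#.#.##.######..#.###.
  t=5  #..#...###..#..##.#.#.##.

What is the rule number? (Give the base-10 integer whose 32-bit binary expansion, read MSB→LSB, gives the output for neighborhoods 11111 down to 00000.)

1901586775

  nb #####: next=.  (t=1,i=21, bit31=0)
  nb ####.: next=#  (t=0,i=6, bit30=1)
  nb ###.#: next=#  (t=2,i=2, bit29=1)
  nb ###..: next=#  (t=0,i=7, bit28=1)
  nb ##.##: next=.  (t=1,i=18, bit27=0)
  nb ##.#.: next=.  (t=0,i=18, bit26=0)
  nb ##..#: next=.  (t=0,i=8, bit25=0)
  nb ##...: next=#  (t=1,i=0, bit24=1)
  nb #.###: next=.  (t=0,i=4, bit23=0)
  nb #.##.: next=#  (t=3,i=1, bit22=1)
  nb #.#.#: next=.  (t=0,i=2, bit21=0)
  nb #.#..: next=#  (t=0,i=19, bit20=1)
  nb #..##: next=.  (t=0,i=9, bit19=0)
  nb #..#.: next=#  (t=2,i=19, bit18=1)
  nb #...#: next=#  (t=1,i=1, bit17=1)
  nb #....: next=#  (t=0,i=21, bit16=1)
  nb .####: next=#  (t=0,i=5, bit15=1)
  nb .###.: next=#  (t=1,i=6, bit14=1)
  nb .##.#: next=#  (t=0,i=17, bit13=1)
  nb .##..: next=.  (t=2,i=13, bit12=0)
  nb .#.##: next=#  (t=0,i=3, bit11=1)
  nb .#.#.: next=.  (t=0,i=1, bit10=0)
  nb .#..#: next=.  (t=2,i=21, bit9=0)
  nb .#...: next=#  (t=0,i=20, bit8=1)
  nb ..###: next=.  (t=0,i=10, bit7=0)
  nb ..##.: next=#  (t=0,i=16, bit6=1)
  nb ..#.#: next=.  (t=0,i=0, bit5=0)
  nb ..#..: next=#  (t=2,i=20, bit4=1)
  nb ...##: next=.  (t=1,i=10, bit3=0)
  nb ...#.: next=#  (t=0,i=24, bit2=1)
  nb ....#: next=#  (t=0,i=23, bit1=1)
  nb .....: next=#  (t=0,i=22, bit0=1)
  bits 01110001010101111110100101010111 = 1901586775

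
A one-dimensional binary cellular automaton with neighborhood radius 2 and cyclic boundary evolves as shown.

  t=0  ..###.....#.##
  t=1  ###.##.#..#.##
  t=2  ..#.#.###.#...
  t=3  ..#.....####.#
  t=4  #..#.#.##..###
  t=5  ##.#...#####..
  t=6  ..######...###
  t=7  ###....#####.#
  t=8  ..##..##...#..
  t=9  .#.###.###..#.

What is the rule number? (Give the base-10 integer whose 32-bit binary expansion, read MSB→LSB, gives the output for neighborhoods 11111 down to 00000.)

  #####|.  b31=0 t=1,i=0
  ####.|.  b30=0 t=1,i=1
  ###.#|#  b29=1 t=1,i=2
  ###..|#  b28=1 t=0,i=4
  ##.##|.  b27=0 t=1,i=3
  ##.#.|#  b26=1 t=1,i=6
  ##..#|#  b25=1 t=0,i=0
  ##...|#  b24=1 t=0,i=5
  #.###|.  b23=0 t=1,i=12
  #.##.|#  b22=1 t=0,i=12
  #.#.#|.  b21=0 t=2,i=4
  #.#..|#  b20=1 t=1,i=7
  #..##|#  b19=1 t=0,i=1
  #..#.|.  b18=0 t=1,i=9
  #...#|#  b17=1 t=5,i=5
  #....|.  b16=0 t=0,i=6
  .####|.  b15=0 t=1,i=13
  .###.|.  b14=0 t=0,i=3
  .##.#|.  b13=0 t=1,i=5
  .##..|#  b12=1 t=0,i=13
  .#.##|.  b11=0 t=0,i=11
  .#.#.|.  b10=0 t=2,i=3
  .#..#|#  b9=1 t=1,i=8
  .#...|#  b8=1 t=2,i=11
  ..###|#  b7=1 t=0,i=2
  ..##.|.  b6=0 t=5,i=0
  ..#.#|#  b5=1 t=0,i=10
  ..#..|.  b4=0 t=3,i=2
  ...##|#  b3=1 t=3,i=7
  ...#.|.  b2=0 t=0,i=9
  ....#|.  b1=0 t=0,i=8
  .....|#  b0=1 t=0,i=7
  bits 00110111010110100001001110101001 = 928650153

928650153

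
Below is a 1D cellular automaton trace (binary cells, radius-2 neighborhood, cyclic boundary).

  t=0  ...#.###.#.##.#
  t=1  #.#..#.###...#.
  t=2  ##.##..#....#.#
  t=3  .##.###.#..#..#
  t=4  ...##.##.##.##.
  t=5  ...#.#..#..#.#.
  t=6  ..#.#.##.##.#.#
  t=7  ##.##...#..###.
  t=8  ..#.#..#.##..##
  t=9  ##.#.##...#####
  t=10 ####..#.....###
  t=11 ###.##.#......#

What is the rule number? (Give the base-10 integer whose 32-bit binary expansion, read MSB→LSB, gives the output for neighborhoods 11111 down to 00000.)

4004255556

  #####|#  b31=1 t=9,i=12
  ####.|#  b30=1 t=9,i=0
  ###.#|#  b29=1 t=0,i=7
  ###..|.  b28=0 t=1,i=9
  ##.##|#  b27=1 t=2,i=2
  ##.#.|#  b26=1 t=0,i=8
  ##..#|#  b25=1 t=2,i=5
  ##...|.  b24=0 t=1,i=10
  #.###|#  b23=1 t=0,i=5
  #.##.|.  b22=0 t=0,i=11
  #.#.#|#  b21=1 t=0,i=9
  #.#..|.  b20=0 t=0,i=14
  #..##|#  b19=1 t=7,i=10
  #..#.|#  b18=1 t=1,i=4
  #...#|.  b17=0 t=0,i=1
  #....|.  b16=0 t=2,i=9
  .####|.  b15=0 t=9,i=11
  .###.|.  b14=0 t=0,i=6
  .##.#|.  b13=0 t=0,i=12
  .##..|#  b12=1 t=2,i=4
  .#.##|.  b11=0 t=0,i=4
  .#.#.|#  b10=1 t=1,i=1
  .#..#|#  b9=1 t=1,i=3
  .#...|#  b8=1 t=0,i=0
  ..###|.  b7=0 t=7,i=11
  ..##.|#  b6=1 t=4,i=3
  ..#.#|.  b5=0 t=0,i=3
  ..#..|.  b4=0 t=2,i=7
  ...##|.  b3=0 t=4,i=2
  ...#.|#  b2=1 t=0,i=2
  ....#|.  b1=0 t=2,i=10
  .....|.  b0=0 t=10,i=9
  bits 11101110101011000001011101000100 = 4004255556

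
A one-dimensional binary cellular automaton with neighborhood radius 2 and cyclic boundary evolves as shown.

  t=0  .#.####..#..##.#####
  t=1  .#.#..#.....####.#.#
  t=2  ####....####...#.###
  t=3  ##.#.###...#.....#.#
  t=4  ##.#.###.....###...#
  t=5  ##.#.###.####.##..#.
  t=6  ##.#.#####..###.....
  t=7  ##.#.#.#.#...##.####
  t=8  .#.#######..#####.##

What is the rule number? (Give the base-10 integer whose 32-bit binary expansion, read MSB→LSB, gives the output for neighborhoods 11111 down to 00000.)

  [31] ##### => #  t=0,i=17
  [30] ####. => .  t=0,i=5
  [29] ###.# => #  t=0,i=19
  [28] ###.. => #  t=0,i=6
  [27] ##.## => #  t=0,i=14
  [26] ##.#. => .  t=0,i=0
  [25] ##..# => .  t=0,i=7
  [24] ##... => .  t=2,i=4
  [23] #.### => #  t=0,i=3
  [22] #.##. => #  t=5,i=0
  [21] #.#.# => #  t=0,i=1
  [20] #.#.. => #  t=1,i=3
  [19] #..## => .  t=0,i=11
  [18] #..#. => .  t=0,i=8
  [17] #...# => .  t=2,i=13
  [16] #.... => #  t=1,i=8
  [15] .#### => .  t=0,i=4
  [14] .###. => #  t=3,i=0
  [13] .##.# => #  t=0,i=13
  [12] .##.. => .  t=5,i=15
  [11] .#.## => .  t=0,i=2
  [10] .#.#. => #  t=1,i=0
  [9] .#..# => .  t=0,i=10
  [8] .#... => .  t=1,i=7
  [7] ..### => .  t=1,i=12
  [6] ..##. => #  t=0,i=12
  [5] ..#.# => .  t=2,i=15
  [4] ..#.. => .  t=0,i=9
  [3] ...## => #  t=1,i=11
  [2] ...#. => .  t=2,i=14
  [1] ....# => #  t=1,i=10
  [0] ..... => #  t=1,i=9
  bits 10111000111100010110010001001011 = 3102827595

3102827595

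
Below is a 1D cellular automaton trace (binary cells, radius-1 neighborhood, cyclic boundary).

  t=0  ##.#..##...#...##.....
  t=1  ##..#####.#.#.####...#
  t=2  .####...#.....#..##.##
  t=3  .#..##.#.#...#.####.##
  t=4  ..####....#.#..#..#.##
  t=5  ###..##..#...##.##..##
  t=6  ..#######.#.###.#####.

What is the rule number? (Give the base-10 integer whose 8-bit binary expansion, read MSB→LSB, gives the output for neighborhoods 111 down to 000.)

90

  nb ###: next=.  (t=1,i=0, bit7=0)
  nb ##.: next=#  (t=0,i=1, bit6=1)
  nb #.#: next=.  (t=0,i=2, bit5=0)
  nb #..: next=#  (t=0,i=4, bit4=1)
  nb .##: next=#  (t=0,i=0, bit3=1)
  nb .#.: next=.  (t=0,i=3, bit2=0)
  nb ..#: next=#  (t=0,i=5, bit1=1)
  nb ...: next=.  (t=0,i=9, bit0=0)
  bits 01011010 = 90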